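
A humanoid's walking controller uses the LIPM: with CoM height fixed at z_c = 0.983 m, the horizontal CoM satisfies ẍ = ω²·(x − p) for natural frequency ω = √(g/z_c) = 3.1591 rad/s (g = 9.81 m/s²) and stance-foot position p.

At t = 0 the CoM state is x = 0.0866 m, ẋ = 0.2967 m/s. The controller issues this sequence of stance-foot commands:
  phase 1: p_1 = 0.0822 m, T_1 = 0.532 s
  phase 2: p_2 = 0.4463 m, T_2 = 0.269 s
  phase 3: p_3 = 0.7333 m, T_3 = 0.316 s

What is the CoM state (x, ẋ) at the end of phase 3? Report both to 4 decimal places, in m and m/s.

x = 0.7808, ẋ = 0.6737

phase 1: p=0.0822, T=0.532, ωT=1.680641, cosh=2.777626, sinh=2.591371; start (x,ẋ)=(0.086600, 0.296700) → end (x,ẋ)=(0.337801, 0.860142)
phase 2: p=0.4463, T=0.269, ωT=0.849798, cosh=1.383338, sinh=0.955836; start (x,ẋ)=(0.337801, 0.860142) → end (x,ẋ)=(0.556459, 0.862245)
phase 3: p=0.7333, T=0.316, ωT=0.998276, cosh=1.541056, sinh=1.172542; start (x,ẋ)=(0.556459, 0.862245) → end (x,ẋ)=(0.780812, 0.673717)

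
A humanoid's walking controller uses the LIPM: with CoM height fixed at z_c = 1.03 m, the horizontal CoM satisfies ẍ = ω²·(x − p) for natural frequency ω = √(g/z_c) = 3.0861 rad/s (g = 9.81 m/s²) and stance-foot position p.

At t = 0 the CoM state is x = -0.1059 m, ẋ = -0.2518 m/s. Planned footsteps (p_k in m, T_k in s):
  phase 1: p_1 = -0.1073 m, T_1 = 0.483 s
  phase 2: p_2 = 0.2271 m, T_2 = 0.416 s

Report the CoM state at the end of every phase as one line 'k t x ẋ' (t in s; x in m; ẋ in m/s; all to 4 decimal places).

1 0.4830 -0.2760 -0.5782
2 0.8990 -1.0630 -3.7115

phase 1: p=-0.1073, T=0.483, ωT=1.490586, cosh=2.332469, sinh=2.107229; start (x,ẋ)=(-0.105900, -0.251800) → end (x,ẋ)=(-0.275967, -0.578211)
phase 2: p=0.2271, T=0.416, ωT=1.283818, cosh=1.943687, sinh=1.666709; start (x,ẋ)=(-0.275967, -0.578211) → end (x,ẋ)=(-1.062979, -3.711452)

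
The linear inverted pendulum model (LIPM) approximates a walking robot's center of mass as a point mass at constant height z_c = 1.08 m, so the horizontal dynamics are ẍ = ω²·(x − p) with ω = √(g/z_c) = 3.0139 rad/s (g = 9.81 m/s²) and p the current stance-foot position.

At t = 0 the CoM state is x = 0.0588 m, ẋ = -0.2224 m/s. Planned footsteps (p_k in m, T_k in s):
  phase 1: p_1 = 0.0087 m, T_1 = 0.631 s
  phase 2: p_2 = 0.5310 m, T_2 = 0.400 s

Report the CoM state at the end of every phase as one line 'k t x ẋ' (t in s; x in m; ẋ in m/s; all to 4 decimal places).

1 0.6310 -0.0614 -0.2670
2 1.0310 -0.6812 -3.1987

phase 1: p=0.0087, T=0.631, ωT=1.901771, cosh=3.423524, sinh=3.274221; start (x,ẋ)=(0.058800, -0.222400) → end (x,ẋ)=(-0.061391, -0.266996)
phase 2: p=0.5310, T=0.400, ωT=1.205560, cosh=1.819076, sinh=1.519552; start (x,ẋ)=(-0.061391, -0.266996) → end (x,ẋ)=(-0.681219, -3.198705)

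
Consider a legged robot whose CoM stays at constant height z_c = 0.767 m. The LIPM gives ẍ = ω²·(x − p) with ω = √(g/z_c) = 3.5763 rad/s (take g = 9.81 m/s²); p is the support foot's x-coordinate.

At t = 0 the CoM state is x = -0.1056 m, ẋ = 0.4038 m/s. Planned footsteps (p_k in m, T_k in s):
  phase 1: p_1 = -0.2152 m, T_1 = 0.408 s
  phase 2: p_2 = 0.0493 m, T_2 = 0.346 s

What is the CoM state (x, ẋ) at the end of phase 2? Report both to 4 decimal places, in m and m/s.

phase 1: p=-0.2152, T=0.408, ωT=1.459130, cosh=2.267328, sinh=2.034889; start (x,ẋ)=(-0.105600, 0.403800) → end (x,ẋ)=(0.263058, 1.713147)
phase 2: p=0.0493, T=0.346, ωT=1.237400, cosh=1.868389, sinh=1.578251; start (x,ẋ)=(0.263058, 1.713147) → end (x,ẋ)=(1.204710, 4.407341)

x = 1.2047, ẋ = 4.4073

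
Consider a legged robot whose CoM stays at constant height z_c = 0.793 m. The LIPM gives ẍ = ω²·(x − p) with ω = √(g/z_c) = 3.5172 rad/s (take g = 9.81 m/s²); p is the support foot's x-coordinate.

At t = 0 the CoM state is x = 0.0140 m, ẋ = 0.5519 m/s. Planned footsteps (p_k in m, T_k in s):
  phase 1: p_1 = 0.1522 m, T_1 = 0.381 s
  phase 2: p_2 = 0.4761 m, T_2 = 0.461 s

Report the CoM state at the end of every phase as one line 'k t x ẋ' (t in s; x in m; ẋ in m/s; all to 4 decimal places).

1 0.3810 0.1493 0.2616
2 0.8420 -0.2022 -2.1069

phase 1: p=0.1522, T=0.381, ωT=1.340053, cosh=2.040539, sinh=1.778707; start (x,ẋ)=(0.014000, 0.551900) → end (x,ẋ)=(0.149303, 0.261585)
phase 2: p=0.4761, T=0.461, ωT=1.621429, cosh=2.628967, sinh=2.431351; start (x,ẋ)=(0.149303, 0.261585) → end (x,ẋ)=(-0.202213, -2.106925)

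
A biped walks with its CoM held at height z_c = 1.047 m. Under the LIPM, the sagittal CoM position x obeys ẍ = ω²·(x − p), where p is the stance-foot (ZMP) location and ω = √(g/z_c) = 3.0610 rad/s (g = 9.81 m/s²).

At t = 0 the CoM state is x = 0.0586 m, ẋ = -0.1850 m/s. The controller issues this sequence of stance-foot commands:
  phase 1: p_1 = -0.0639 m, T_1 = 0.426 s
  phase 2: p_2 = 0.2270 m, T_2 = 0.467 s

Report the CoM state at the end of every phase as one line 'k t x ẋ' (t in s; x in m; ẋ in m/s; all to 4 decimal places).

phase 1: p=-0.0639, T=0.426, ωT=1.303986, cosh=1.977700, sinh=1.706252; start (x,ẋ)=(0.058600, -0.185000) → end (x,ẋ)=(0.075246, 0.273923)
phase 2: p=0.2270, T=0.467, ωT=1.429487, cosh=2.207994, sinh=1.968562; start (x,ẋ)=(0.075246, 0.273923) → end (x,ẋ)=(0.068091, -0.309613)

1 0.4260 0.0752 0.2739
2 0.8930 0.0681 -0.3096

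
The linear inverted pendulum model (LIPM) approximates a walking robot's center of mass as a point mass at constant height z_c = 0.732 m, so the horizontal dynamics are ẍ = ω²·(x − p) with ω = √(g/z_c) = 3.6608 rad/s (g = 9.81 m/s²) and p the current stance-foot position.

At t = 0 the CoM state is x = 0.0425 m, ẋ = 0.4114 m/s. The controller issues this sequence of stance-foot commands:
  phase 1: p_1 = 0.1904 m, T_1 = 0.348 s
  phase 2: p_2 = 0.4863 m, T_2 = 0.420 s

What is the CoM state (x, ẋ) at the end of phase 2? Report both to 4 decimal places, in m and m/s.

x = -0.5372, ẋ = -3.4567

phase 1: p=0.1904, T=0.348, ωT=1.273958, cosh=1.927349, sinh=1.647627; start (x,ẋ)=(0.042500, 0.411400) → end (x,ẋ)=(0.090505, -0.099167)
phase 2: p=0.4863, T=0.420, ωT=1.537536, cosh=2.434010, sinh=2.219100; start (x,ẋ)=(0.090505, -0.099167) → end (x,ẋ)=(-0.537182, -3.456686)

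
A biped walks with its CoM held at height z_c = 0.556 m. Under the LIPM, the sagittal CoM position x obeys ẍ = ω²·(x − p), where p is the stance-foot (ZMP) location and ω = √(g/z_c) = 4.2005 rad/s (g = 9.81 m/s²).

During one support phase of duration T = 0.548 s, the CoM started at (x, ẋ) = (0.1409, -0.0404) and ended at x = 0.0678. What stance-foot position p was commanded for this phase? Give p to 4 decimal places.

p = 0.1472

ωT = 4.2005·0.548 = 2.301874; cosh(ωT) = 5.046481, sinh(ωT) = 4.946410
x(T) = p + (x₀−p)·cosh(ωT) + (ẋ₀/ω)·sinh(ωT) ⇒ p·(1 − cosh) = x(T) − x₀·cosh − (ẋ₀/ω)·sinh
numerator   = 0.0678 − (0.1409)·5.046481 − (-0.0404/4.2005)·4.946410 = -0.595675
denominator = 1 − 5.046481 = -4.046481
p = -0.595675 / -4.046481 = 0.1472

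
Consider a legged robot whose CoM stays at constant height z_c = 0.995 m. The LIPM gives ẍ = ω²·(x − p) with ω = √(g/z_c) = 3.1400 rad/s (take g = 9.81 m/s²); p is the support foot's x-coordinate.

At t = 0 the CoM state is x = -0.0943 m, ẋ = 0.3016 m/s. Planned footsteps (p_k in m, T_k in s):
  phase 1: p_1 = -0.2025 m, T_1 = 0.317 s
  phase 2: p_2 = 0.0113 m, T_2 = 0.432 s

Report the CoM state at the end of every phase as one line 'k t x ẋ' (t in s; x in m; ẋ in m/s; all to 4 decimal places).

1 0.3170 0.0761 0.8606
2 0.7490 0.6421 2.1501

phase 1: p=-0.2025, T=0.317, ωT=0.995380, cosh=1.537668, sinh=1.168085; start (x,ẋ)=(-0.094300, 0.301600) → end (x,ẋ)=(0.076071, 0.860615)
phase 2: p=0.0113, T=0.432, ωT=1.356480, cosh=2.070034, sinh=1.812468; start (x,ẋ)=(0.076071, 0.860615) → end (x,ẋ)=(0.642142, 2.150126)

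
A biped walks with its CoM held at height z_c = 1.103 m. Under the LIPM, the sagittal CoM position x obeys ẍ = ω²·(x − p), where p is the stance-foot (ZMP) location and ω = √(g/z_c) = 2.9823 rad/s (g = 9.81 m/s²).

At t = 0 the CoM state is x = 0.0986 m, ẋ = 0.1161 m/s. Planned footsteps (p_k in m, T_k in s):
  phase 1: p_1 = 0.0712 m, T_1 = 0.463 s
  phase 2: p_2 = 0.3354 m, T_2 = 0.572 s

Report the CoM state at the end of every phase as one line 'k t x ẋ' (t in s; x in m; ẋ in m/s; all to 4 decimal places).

phase 1: p=0.0712, T=0.463, ωT=1.380805, cosh=2.114739, sinh=1.863363; start (x,ẋ)=(0.098600, 0.116100) → end (x,ẋ)=(0.201684, 0.397786)
phase 2: p=0.3354, T=0.572, ωT=1.705876, cosh=2.843909, sinh=2.662296; start (x,ẋ)=(0.201684, 0.397786) → end (x,ẋ)=(0.310227, 0.069594)

1 0.4630 0.2017 0.3978
2 1.0350 0.3102 0.0696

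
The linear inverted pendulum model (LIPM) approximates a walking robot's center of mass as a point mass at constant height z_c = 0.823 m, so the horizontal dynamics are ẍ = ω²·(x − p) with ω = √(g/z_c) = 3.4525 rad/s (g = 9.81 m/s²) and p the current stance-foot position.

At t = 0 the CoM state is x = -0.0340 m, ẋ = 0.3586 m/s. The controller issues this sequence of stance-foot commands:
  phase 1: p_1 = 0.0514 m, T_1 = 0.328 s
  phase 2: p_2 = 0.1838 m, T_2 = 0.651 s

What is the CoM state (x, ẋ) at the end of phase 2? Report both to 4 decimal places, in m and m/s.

phase 1: p=0.0514, T=0.328, ωT=1.132420, cosh=1.712705, sinh=1.390452; start (x,ẋ)=(-0.034000, 0.358600) → end (x,ẋ)=(0.049557, 0.204210)
phase 2: p=0.1838, T=0.651, ωT=2.247578, cosh=4.785217, sinh=4.679562; start (x,ẋ)=(0.049557, 0.204210) → end (x,ẋ)=(-0.181794, -1.191669)

x = -0.1818, ẋ = -1.1917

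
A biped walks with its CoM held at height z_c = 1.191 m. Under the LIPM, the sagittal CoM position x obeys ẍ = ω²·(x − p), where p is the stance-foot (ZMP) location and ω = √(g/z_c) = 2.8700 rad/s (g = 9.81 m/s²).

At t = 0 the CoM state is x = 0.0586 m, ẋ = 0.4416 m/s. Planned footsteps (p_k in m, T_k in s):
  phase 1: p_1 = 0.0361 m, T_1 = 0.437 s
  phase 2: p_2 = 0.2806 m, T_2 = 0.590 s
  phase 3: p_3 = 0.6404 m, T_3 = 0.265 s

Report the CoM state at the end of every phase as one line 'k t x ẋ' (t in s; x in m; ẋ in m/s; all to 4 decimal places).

1 0.4370 0.3264 0.9409
2 1.0270 1.2706 2.9900
3 1.2920 2.3328 5.4093

phase 1: p=0.0361, T=0.437, ωT=1.254190, cosh=1.895153, sinh=1.609846; start (x,ẋ)=(0.058600, 0.441600) → end (x,ẋ)=(0.326444, 0.940855)
phase 2: p=0.2806, T=0.590, ωT=1.693300, cosh=2.810653, sinh=2.626741; start (x,ẋ)=(0.326444, 0.940855) → end (x,ẋ)=(1.270561, 2.990024)
phase 3: p=0.6404, T=0.265, ωT=0.760550, cosh=1.303431, sinh=0.836022; start (x,ẋ)=(1.270561, 2.990024) → end (x,ẋ)=(2.332755, 5.409286)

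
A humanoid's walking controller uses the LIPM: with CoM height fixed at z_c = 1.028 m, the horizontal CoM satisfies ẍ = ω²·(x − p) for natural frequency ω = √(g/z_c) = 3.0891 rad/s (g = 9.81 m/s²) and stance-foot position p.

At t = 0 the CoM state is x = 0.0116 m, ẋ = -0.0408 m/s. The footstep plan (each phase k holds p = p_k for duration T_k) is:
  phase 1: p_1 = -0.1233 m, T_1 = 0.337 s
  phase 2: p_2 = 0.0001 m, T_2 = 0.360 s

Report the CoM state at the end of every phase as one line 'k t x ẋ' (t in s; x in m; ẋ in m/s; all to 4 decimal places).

phase 1: p=-0.1233, T=0.337, ωT=1.041027, cosh=1.592608, sinh=1.239516; start (x,ẋ)=(0.011600, -0.040800) → end (x,ẋ)=(0.075172, 0.451552)
phase 2: p=0.0001, T=0.360, ωT=1.112076, cosh=1.684770, sinh=1.355894; start (x,ẋ)=(0.075172, 0.451552) → end (x,ẋ)=(0.324777, 1.075198)

1 0.3370 0.0752 0.4516
2 0.6970 0.3248 1.0752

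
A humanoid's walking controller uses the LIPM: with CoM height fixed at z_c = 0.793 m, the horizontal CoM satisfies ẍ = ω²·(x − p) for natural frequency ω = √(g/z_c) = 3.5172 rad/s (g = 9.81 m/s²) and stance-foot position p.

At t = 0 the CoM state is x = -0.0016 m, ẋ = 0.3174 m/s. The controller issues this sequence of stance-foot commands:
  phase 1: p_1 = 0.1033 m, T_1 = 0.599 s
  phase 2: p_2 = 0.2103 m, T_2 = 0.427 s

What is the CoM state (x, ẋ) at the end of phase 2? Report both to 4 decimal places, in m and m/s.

x = -0.3150, ẋ = -1.7453

phase 1: p=0.1033, T=0.599, ωT=2.106803, cosh=4.171769, sinh=4.050143; start (x,ẋ)=(-0.001600, 0.317400) → end (x,ẋ)=(0.031175, -0.170198)
phase 2: p=0.2103, T=0.427, ωT=1.501844, cosh=2.356341, sinh=2.133622; start (x,ẋ)=(0.031175, -0.170198) → end (x,ẋ)=(-0.315025, -1.745263)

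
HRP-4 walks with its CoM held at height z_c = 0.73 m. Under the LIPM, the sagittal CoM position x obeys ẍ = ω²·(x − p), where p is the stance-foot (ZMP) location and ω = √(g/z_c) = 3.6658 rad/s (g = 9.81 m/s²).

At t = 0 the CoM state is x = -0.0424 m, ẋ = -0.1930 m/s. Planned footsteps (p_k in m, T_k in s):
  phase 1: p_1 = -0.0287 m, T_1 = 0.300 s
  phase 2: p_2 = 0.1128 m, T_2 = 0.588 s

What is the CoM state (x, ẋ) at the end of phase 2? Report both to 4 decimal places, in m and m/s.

phase 1: p=-0.0287, T=0.300, ωT=1.099740, cosh=1.668171, sinh=1.335214; start (x,ẋ)=(-0.042400, -0.193000) → end (x,ẋ)=(-0.121851, -0.389013)
phase 2: p=0.1128, T=0.588, ωT=2.155490, cosh=4.373984, sinh=4.258138; start (x,ẋ)=(-0.121851, -0.389013) → end (x,ẋ)=(-1.365434, -5.364325)

x = -1.3654, ẋ = -5.3643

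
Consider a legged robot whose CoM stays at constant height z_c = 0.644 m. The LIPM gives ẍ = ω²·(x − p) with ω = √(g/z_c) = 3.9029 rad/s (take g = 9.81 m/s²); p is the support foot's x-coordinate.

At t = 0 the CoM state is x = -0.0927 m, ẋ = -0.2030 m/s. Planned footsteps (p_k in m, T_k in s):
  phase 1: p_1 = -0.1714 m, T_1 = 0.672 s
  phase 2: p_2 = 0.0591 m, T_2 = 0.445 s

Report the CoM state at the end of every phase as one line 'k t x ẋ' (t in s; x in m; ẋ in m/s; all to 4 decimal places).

1 0.6720 0.0171 0.6988
2 1.1170 0.4289 1.5951

phase 1: p=-0.1714, T=0.672, ωT=2.622749, cosh=6.923068, sinh=6.850465; start (x,ẋ)=(-0.092700, -0.203000) → end (x,ẋ)=(0.017135, 0.698794)
phase 2: p=0.0591, T=0.445, ωT=1.736790, cosh=2.927586, sinh=2.751501; start (x,ẋ)=(0.017135, 0.698794) → end (x,ẋ)=(0.428886, 1.595123)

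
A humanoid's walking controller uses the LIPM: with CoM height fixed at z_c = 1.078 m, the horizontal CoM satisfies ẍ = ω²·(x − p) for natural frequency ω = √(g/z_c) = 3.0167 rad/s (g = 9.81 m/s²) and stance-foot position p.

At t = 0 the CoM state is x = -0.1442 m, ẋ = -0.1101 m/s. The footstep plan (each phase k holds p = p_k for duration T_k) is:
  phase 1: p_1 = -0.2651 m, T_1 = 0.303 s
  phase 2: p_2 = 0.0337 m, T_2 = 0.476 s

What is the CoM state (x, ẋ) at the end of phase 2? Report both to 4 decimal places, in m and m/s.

x = -0.1798, ẋ = -0.4751

phase 1: p=-0.2651, T=0.303, ωT=0.914060, cosh=1.447661, sinh=1.046768; start (x,ẋ)=(-0.144200, -0.110100) → end (x,ẋ)=(-0.128281, 0.222389)
phase 2: p=0.0337, T=0.476, ωT=1.435949, cosh=2.220761, sinh=1.982872; start (x,ẋ)=(-0.128281, 0.222389) → end (x,ẋ)=(-0.179846, -0.475057)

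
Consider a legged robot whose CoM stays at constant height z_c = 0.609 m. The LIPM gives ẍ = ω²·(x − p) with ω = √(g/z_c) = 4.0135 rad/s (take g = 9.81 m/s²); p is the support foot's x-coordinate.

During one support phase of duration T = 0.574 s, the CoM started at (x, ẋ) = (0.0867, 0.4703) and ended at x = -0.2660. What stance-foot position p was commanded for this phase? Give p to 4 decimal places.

ωT = 4.0135·0.574 = 2.303749; cosh(ωT) = 5.055765, sinh(ωT) = 4.955881
x(T) = p + (x₀−p)·cosh(ωT) + (ẋ₀/ω)·sinh(ωT) ⇒ p·(1 − cosh) = x(T) − x₀·cosh − (ẋ₀/ω)·sinh
numerator   = -0.2660 − (0.0867)·5.055765 − (0.4703/4.0135)·4.955881 = -1.285063
denominator = 1 − 5.055765 = -4.055765
p = -1.285063 / -4.055765 = 0.3168

p = 0.3168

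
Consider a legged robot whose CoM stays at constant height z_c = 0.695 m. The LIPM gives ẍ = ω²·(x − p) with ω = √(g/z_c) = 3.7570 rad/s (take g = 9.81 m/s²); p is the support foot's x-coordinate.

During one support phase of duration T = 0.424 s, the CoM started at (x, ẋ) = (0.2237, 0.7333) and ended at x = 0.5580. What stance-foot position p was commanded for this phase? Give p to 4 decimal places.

ωT = 3.7570·0.424 = 1.592968; cosh(ωT) = 2.560823, sinh(ωT) = 2.357502
x(T) = p + (x₀−p)·cosh(ωT) + (ẋ₀/ω)·sinh(ωT) ⇒ p·(1 − cosh) = x(T) − x₀·cosh − (ẋ₀/ω)·sinh
numerator   = 0.5580 − (0.2237)·2.560823 − (0.7333/3.7570)·2.357502 = -0.474999
denominator = 1 − 2.560823 = -1.560823
p = -0.474999 / -1.560823 = 0.3043

p = 0.3043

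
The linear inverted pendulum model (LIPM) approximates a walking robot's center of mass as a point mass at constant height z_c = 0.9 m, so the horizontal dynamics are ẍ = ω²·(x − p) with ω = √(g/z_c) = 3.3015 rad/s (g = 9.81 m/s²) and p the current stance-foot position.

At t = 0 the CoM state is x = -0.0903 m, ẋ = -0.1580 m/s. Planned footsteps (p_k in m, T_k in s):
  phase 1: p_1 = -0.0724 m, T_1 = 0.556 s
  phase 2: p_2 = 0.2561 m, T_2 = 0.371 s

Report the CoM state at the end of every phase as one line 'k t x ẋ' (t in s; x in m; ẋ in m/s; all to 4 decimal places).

1 0.5560 -0.2761 -0.6884
2 0.9270 -1.0521 -4.0049

phase 1: p=-0.0724, T=0.556, ωT=1.835634, cosh=3.214310, sinh=3.054798; start (x,ẋ)=(-0.090300, -0.158000) → end (x,ẋ)=(-0.276130, -0.688390)
phase 2: p=0.2561, T=0.371, ωT=1.224857, cosh=1.848739, sinh=1.554939; start (x,ẋ)=(-0.276130, -0.688390) → end (x,ẋ)=(-1.052071, -4.004924)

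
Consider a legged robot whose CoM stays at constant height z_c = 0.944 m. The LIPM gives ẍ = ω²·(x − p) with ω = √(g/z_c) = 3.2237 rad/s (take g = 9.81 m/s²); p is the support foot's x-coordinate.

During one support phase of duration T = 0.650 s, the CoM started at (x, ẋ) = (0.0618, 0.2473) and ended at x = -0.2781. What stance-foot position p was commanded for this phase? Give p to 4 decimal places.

ωT = 3.2237·0.650 = 2.095405; cosh(ωT) = 4.125876, sinh(ωT) = 4.002856
x(T) = p + (x₀−p)·cosh(ωT) + (ẋ₀/ω)·sinh(ωT) ⇒ p·(1 − cosh) = x(T) − x₀·cosh − (ẋ₀/ω)·sinh
numerator   = -0.2781 − (0.0618)·4.125876 − (0.2473/3.2237)·4.002856 = -0.840151
denominator = 1 − 4.125876 = -3.125876
p = -0.840151 / -3.125876 = 0.2688

p = 0.2688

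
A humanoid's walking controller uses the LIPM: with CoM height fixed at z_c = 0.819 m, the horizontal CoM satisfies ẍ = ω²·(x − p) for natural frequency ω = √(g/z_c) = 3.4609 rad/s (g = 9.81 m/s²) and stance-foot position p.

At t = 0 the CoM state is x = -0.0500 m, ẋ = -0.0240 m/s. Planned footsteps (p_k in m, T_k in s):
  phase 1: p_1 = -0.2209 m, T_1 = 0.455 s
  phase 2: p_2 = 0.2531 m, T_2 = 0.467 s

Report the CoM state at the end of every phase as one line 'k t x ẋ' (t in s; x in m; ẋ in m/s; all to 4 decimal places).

phase 1: p=-0.2209, T=0.455, ωT=1.574709, cosh=2.518203, sinh=2.311135; start (x,ẋ)=(-0.050000, -0.024000) → end (x,ẋ)=(0.193434, 1.306525)
phase 2: p=0.2531, T=0.467, ωT=1.616240, cosh=2.616386, sinh=2.417742; start (x,ẋ)=(0.193434, 1.306525) → end (x,ẋ)=(1.009713, 2.919116)

1 0.4550 0.1934 1.3065
2 0.9220 1.0097 2.9191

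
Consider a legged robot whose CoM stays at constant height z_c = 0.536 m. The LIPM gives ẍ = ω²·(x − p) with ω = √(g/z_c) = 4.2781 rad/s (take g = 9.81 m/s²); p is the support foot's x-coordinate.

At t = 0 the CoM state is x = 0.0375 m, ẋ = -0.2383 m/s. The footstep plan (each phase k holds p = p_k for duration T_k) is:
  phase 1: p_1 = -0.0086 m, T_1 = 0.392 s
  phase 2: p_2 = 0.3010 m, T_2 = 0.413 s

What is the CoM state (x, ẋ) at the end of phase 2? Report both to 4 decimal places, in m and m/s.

phase 1: p=-0.0086, T=0.392, ωT=1.677015, cosh=2.768248, sinh=2.581317; start (x,ẋ)=(0.037500, -0.238300) → end (x,ẋ)=(-0.024769, -0.150585)
phase 2: p=0.3010, T=0.413, ωT=1.766855, cosh=3.011645, sinh=2.840775; start (x,ẋ)=(-0.024769, -0.150585) → end (x,ẋ)=(-0.780093, -4.412620)

x = -0.7801, ẋ = -4.4126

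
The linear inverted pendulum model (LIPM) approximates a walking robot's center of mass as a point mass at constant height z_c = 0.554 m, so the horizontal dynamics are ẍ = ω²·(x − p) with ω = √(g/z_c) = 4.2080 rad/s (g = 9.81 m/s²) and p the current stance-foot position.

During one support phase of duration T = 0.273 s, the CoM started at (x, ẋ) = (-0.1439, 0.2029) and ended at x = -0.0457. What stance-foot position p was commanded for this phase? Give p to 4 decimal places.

p = -0.1844

ωT = 4.2080·0.273 = 1.148784; cosh(ωT) = 1.735688, sinh(ωT) = 1.418666
x(T) = p + (x₀−p)·cosh(ωT) + (ẋ₀/ω)·sinh(ωT) ⇒ p·(1 − cosh) = x(T) − x₀·cosh − (ẋ₀/ω)·sinh
numerator   = -0.0457 − (-0.1439)·1.735688 − (0.2029/4.2080)·1.418666 = 0.135661
denominator = 1 − 1.735688 = -0.735688
p = 0.135661 / -0.735688 = -0.1844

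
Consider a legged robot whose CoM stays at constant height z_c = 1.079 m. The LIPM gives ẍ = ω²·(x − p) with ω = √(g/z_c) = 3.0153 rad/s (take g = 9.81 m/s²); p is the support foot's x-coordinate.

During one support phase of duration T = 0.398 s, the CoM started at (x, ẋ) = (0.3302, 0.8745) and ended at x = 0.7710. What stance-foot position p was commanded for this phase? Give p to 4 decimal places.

ωT = 3.0153·0.398 = 1.200089; cosh(ωT) = 1.810791, sinh(ωT) = 1.509623
x(T) = p + (x₀−p)·cosh(ωT) + (ẋ₀/ω)·sinh(ωT) ⇒ p·(1 − cosh) = x(T) − x₀·cosh − (ẋ₀/ω)·sinh
numerator   = 0.7710 − (0.3302)·1.810791 − (0.8745/3.0153)·1.509623 = -0.264745
denominator = 1 − 1.810791 = -0.810791
p = -0.264745 / -0.810791 = 0.3265

p = 0.3265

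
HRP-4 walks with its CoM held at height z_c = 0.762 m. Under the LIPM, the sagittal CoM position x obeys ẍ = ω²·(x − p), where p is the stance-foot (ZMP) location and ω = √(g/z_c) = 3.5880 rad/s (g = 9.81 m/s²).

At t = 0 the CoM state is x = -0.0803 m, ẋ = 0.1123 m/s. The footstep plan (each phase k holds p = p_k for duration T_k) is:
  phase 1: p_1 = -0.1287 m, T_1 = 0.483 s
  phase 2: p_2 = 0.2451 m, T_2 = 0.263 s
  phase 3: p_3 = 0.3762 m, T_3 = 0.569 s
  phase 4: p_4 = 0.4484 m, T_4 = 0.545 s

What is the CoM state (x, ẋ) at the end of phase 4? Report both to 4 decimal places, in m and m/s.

x = 2.0095, ẋ = 5.6561

phase 1: p=-0.1287, T=0.483, ωT=1.733004, cosh=2.917188, sinh=2.740436; start (x,ẋ)=(-0.080300, 0.112300) → end (x,ẋ)=(0.098264, 0.803502)
phase 2: p=0.2451, T=0.263, ωT=0.943644, cosh=1.479267, sinh=1.090060; start (x,ẋ)=(0.098264, 0.803502) → end (x,ẋ)=(0.272000, 0.614299)
phase 3: p=0.3762, T=0.569, ωT=2.041572, cosh=3.916266, sinh=3.786442; start (x,ẋ)=(0.272000, 0.614299) → end (x,ẋ)=(0.616401, 0.990129)
phase 4: p=0.4484, T=0.545, ωT=1.955460, cosh=3.604334, sinh=3.462835; start (x,ẋ)=(0.616401, 0.990129) → end (x,ẋ)=(2.009520, 5.656106)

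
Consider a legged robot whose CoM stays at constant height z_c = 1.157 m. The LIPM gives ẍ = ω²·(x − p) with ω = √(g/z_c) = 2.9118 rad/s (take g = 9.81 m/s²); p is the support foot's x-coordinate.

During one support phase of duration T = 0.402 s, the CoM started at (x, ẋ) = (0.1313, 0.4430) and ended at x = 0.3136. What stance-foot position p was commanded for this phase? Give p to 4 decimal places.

ωT = 2.9118·0.402 = 1.170544; cosh(ωT) = 1.766971, sinh(ωT) = 1.456773
x(T) = p + (x₀−p)·cosh(ωT) + (ẋ₀/ω)·sinh(ωT) ⇒ p·(1 − cosh) = x(T) − x₀·cosh − (ẋ₀/ω)·sinh
numerator   = 0.3136 − (0.1313)·1.766971 − (0.4430/2.9118)·1.456773 = -0.140036
denominator = 1 − 1.766971 = -0.766971
p = -0.140036 / -0.766971 = 0.1826

p = 0.1826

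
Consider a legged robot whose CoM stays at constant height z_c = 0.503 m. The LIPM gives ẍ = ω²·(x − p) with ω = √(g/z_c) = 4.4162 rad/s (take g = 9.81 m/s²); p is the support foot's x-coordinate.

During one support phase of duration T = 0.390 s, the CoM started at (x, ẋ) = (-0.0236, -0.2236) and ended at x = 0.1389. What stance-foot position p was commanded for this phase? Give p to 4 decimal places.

p = -0.1823

ωT = 4.4162·0.390 = 1.722318; cosh(ωT) = 2.888070, sinh(ωT) = 2.709418
x(T) = p + (x₀−p)·cosh(ωT) + (ẋ₀/ω)·sinh(ωT) ⇒ p·(1 − cosh) = x(T) − x₀·cosh − (ẋ₀/ω)·sinh
numerator   = 0.1389 − (-0.0236)·2.888070 − (-0.2236/4.4162)·2.709418 = 0.344241
denominator = 1 − 2.888070 = -1.888070
p = 0.344241 / -1.888070 = -0.1823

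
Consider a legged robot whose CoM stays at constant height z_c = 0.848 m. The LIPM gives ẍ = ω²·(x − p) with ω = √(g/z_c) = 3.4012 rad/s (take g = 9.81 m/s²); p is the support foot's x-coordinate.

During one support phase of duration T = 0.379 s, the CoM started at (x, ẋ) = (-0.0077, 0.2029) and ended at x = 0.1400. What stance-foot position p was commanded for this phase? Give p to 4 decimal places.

ωT = 3.4012·0.379 = 1.289055; cosh(ωT) = 1.952443, sinh(ωT) = 1.676912
x(T) = p + (x₀−p)·cosh(ωT) + (ẋ₀/ω)·sinh(ωT) ⇒ p·(1 − cosh) = x(T) − x₀·cosh − (ẋ₀/ω)·sinh
numerator   = 0.1400 − (-0.0077)·1.952443 − (0.2029/3.4012)·1.676912 = 0.054997
denominator = 1 − 1.952443 = -0.952443
p = 0.054997 / -0.952443 = -0.0577

p = -0.0577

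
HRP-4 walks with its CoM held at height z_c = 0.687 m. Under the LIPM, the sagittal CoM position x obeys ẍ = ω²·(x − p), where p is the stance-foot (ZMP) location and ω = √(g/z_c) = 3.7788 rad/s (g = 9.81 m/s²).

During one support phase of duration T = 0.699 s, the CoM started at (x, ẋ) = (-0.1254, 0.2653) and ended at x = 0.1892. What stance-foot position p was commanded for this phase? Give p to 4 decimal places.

ωT = 3.7788·0.699 = 2.641381; cosh(ωT) = 7.051917, sinh(ωT) = 6.980655
x(T) = p + (x₀−p)·cosh(ωT) + (ẋ₀/ω)·sinh(ωT) ⇒ p·(1 − cosh) = x(T) − x₀·cosh − (ẋ₀/ω)·sinh
numerator   = 0.1892 − (-0.1254)·7.051917 − (0.2653/3.7788)·6.980655 = 0.583416
denominator = 1 − 7.051917 = -6.051917
p = 0.583416 / -6.051917 = -0.0964

p = -0.0964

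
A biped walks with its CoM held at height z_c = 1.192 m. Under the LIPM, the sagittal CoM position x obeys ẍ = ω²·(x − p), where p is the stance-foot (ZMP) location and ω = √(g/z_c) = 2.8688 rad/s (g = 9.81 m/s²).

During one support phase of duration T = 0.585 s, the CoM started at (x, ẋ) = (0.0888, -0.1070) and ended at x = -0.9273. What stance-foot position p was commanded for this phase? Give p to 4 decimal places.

p = 0.6080

ωT = 2.8688·0.585 = 1.678248; cosh(ωT) = 2.771432, sinh(ωT) = 2.584731
x(T) = p + (x₀−p)·cosh(ωT) + (ẋ₀/ω)·sinh(ωT) ⇒ p·(1 − cosh) = x(T) − x₀·cosh − (ẋ₀/ω)·sinh
numerator   = -0.9273 − (0.0888)·2.771432 − (-0.1070/2.8688)·2.584731 = -1.076998
denominator = 1 − 2.771432 = -1.771432
p = -1.076998 / -1.771432 = 0.6080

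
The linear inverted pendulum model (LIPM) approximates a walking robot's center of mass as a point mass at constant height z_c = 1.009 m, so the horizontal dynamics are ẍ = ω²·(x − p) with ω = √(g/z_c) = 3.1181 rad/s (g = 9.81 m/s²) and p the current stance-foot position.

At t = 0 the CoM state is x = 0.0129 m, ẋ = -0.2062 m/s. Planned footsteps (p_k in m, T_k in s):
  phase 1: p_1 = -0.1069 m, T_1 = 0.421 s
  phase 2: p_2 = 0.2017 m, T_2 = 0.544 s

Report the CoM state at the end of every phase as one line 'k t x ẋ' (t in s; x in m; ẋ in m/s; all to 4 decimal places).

1 0.4210 0.0178 0.2330
2 0.9650 -0.1196 -0.8541

phase 1: p=-0.1069, T=0.421, ωT=1.312720, cosh=1.992678, sinh=1.723591; start (x,ẋ)=(0.012900, -0.206200) → end (x,ẋ)=(0.017842, 0.232954)
phase 2: p=0.2017, T=0.544, ωT=1.696246, cosh=2.818405, sinh=2.635034; start (x,ẋ)=(0.017842, 0.232954) → end (x,ẋ)=(-0.119623, -0.854075)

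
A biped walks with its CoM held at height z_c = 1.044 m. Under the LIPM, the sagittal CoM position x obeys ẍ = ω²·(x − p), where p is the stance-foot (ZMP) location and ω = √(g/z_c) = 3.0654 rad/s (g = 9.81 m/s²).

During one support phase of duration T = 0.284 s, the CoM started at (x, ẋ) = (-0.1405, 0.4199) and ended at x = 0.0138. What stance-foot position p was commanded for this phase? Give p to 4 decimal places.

p = -0.1886

ωT = 3.0654·0.284 = 0.870574; cosh(ωT) = 1.403496, sinh(ωT) = 0.984785
x(T) = p + (x₀−p)·cosh(ωT) + (ẋ₀/ω)·sinh(ωT) ⇒ p·(1 − cosh) = x(T) − x₀·cosh − (ẋ₀/ω)·sinh
numerator   = 0.0138 − (-0.1405)·1.403496 − (0.4199/3.0654)·0.984785 = 0.076095
denominator = 1 − 1.403496 = -0.403496
p = 0.076095 / -0.403496 = -0.1886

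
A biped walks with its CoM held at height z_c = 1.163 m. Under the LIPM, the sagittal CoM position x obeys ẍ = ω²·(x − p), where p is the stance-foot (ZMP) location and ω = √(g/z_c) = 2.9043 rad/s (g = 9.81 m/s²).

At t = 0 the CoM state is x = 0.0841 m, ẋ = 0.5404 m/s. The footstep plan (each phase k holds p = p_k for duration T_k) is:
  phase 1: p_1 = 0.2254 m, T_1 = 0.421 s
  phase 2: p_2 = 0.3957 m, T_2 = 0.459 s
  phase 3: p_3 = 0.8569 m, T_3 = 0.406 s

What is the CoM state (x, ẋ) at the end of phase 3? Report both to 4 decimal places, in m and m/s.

x = -0.0872, ẋ = -2.2671

phase 1: p=0.2254, T=0.421, ωT=1.222710, cosh=1.845406, sinh=1.550975; start (x,ẋ)=(0.084100, 0.540400) → end (x,ẋ)=(0.253232, 0.360772)
phase 2: p=0.3957, T=0.459, ωT=1.333074, cosh=2.028174, sinh=1.764509; start (x,ẋ)=(0.253232, 0.360772) → end (x,ẋ)=(0.325938, 0.001610)
phase 3: p=0.8569, T=0.406, ωT=1.179146, cosh=1.779568, sinh=1.472027; start (x,ẋ)=(0.325938, 0.001610) → end (x,ẋ)=(-0.087167, -2.267108)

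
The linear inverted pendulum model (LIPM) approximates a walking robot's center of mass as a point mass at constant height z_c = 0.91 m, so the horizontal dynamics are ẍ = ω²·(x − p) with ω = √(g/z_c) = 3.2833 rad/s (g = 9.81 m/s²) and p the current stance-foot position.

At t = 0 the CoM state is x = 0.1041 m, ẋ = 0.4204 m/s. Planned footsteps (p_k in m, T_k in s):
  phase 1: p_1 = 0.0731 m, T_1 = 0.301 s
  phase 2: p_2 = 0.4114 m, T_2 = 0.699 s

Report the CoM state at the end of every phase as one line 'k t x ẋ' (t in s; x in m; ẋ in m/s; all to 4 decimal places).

phase 1: p=0.0731, T=0.301, ωT=0.988273, cosh=1.529405, sinh=1.157186; start (x,ẋ)=(0.104100, 0.420400) → end (x,ẋ)=(0.268680, 0.760743)
phase 2: p=0.4114, T=0.699, ωT=2.295027, cosh=5.012730, sinh=4.911971; start (x,ẋ)=(0.268680, 0.760743) → end (x,ẋ)=(0.834090, 1.511685)

1 0.3010 0.2687 0.7607
2 1.0000 0.8341 1.5117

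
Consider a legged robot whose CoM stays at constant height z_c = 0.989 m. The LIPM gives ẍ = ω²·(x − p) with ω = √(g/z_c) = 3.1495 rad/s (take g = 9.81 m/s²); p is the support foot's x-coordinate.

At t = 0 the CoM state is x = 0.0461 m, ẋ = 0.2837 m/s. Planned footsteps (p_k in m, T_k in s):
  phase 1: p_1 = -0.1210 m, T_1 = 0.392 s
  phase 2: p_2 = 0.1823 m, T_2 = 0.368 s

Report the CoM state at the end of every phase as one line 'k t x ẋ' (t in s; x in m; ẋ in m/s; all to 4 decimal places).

phase 1: p=-0.1210, T=0.392, ωT=1.234604, cosh=1.863984, sinh=1.573034; start (x,ẋ)=(0.046100, 0.283700) → end (x,ẋ)=(0.332167, 1.356671)
phase 2: p=0.1823, T=0.368, ωT=1.159016, cosh=1.750295, sinh=1.436501; start (x,ẋ)=(0.332167, 1.356671) → end (x,ẋ)=(1.063395, 3.052611)

1 0.3920 0.3322 1.3567
2 0.7600 1.0634 3.0526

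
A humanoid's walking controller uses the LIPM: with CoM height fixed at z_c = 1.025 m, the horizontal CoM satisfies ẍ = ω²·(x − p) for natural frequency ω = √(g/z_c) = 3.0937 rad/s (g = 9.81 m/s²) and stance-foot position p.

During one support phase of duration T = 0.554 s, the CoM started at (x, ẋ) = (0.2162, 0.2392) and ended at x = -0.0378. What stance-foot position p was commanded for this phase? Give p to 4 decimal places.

ωT = 3.0937·0.554 = 1.713910; cosh(ωT) = 2.865390, sinh(ωT) = 2.685230
x(T) = p + (x₀−p)·cosh(ωT) + (ẋ₀/ω)·sinh(ωT) ⇒ p·(1 − cosh) = x(T) − x₀·cosh − (ẋ₀/ω)·sinh
numerator   = -0.0378 − (0.2162)·2.865390 − (0.2392/3.0937)·2.685230 = -0.864915
denominator = 1 − 2.865390 = -1.865390
p = -0.864915 / -1.865390 = 0.4637

p = 0.4637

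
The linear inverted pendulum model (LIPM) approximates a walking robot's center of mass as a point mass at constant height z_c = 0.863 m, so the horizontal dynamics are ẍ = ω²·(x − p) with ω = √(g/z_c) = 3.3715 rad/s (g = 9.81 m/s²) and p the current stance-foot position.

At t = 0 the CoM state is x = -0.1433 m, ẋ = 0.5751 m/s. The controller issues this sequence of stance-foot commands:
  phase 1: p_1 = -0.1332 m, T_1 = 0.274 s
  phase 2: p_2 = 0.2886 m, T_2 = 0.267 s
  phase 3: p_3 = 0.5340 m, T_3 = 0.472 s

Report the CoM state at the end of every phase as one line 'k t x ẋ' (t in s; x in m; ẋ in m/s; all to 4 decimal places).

1 0.2740 0.0330 0.8023
2 0.5410 0.1667 0.2653
3 1.0130 -0.2201 -2.2364

phase 1: p=-0.1332, T=0.274, ωT=0.923791, cosh=1.457916, sinh=1.060905; start (x,ẋ)=(-0.143300, 0.575100) → end (x,ẋ)=(0.033041, 0.802321)
phase 2: p=0.2886, T=0.267, ωT=0.900191, cosh=1.433282, sinh=1.026790; start (x,ẋ)=(0.033041, 0.802321) → end (x,ẋ)=(0.166659, 0.265253)
phase 3: p=0.5340, T=0.472, ωT=1.591348, cosh=2.557007, sinh=2.353356; start (x,ẋ)=(0.166659, 0.265253) → end (x,ẋ)=(-0.220144, -2.236358)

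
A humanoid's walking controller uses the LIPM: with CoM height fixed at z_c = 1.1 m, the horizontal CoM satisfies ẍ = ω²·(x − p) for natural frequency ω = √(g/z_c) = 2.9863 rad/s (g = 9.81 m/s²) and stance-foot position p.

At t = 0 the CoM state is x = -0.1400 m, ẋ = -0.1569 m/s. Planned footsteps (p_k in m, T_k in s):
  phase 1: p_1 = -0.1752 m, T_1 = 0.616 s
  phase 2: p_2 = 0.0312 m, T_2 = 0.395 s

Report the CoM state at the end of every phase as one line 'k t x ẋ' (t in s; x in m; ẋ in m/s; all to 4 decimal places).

1 0.6160 -0.2228 -0.1838
2 1.0110 -0.5116 -1.4443

phase 1: p=-0.1752, T=0.616, ωT=1.839561, cosh=3.226330, sinh=3.067443; start (x,ẋ)=(-0.140000, -0.156900) → end (x,ẋ)=(-0.222796, -0.183768)
phase 2: p=0.0312, T=0.395, ωT=1.179588, cosh=1.780220, sinh=1.472815; start (x,ẋ)=(-0.222796, -0.183768) → end (x,ẋ)=(-0.511602, -1.444293)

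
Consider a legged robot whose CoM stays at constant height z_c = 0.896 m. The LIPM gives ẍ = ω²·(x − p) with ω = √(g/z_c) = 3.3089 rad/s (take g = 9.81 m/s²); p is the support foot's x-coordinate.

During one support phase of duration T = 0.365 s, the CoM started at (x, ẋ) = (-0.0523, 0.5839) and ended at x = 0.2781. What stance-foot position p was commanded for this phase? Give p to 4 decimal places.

ωT = 3.3089·0.365 = 1.207748; cosh(ωT) = 1.822406, sinh(ωT) = 1.523537
x(T) = p + (x₀−p)·cosh(ωT) + (ẋ₀/ω)·sinh(ωT) ⇒ p·(1 − cosh) = x(T) − x₀·cosh − (ẋ₀/ω)·sinh
numerator   = 0.2781 − (-0.0523)·1.822406 − (0.5839/3.3089)·1.523537 = 0.104563
denominator = 1 − 1.822406 = -0.822406
p = 0.104563 / -0.822406 = -0.1271

p = -0.1271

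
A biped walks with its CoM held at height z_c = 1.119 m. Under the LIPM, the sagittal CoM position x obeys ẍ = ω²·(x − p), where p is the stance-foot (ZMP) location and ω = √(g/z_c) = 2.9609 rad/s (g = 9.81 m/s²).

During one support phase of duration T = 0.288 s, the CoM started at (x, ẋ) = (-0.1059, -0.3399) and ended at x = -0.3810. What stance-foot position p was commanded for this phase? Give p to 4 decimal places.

ωT = 2.9609·0.288 = 0.852739; cosh(ωT) = 1.386155, sinh(ωT) = 0.959909
x(T) = p + (x₀−p)·cosh(ωT) + (ẋ₀/ω)·sinh(ωT) ⇒ p·(1 − cosh) = x(T) − x₀·cosh − (ẋ₀/ω)·sinh
numerator   = -0.3810 − (-0.1059)·1.386155 − (-0.3399/2.9609)·0.959909 = -0.124012
denominator = 1 − 1.386155 = -0.386155
p = -0.124012 / -0.386155 = 0.3211

p = 0.3211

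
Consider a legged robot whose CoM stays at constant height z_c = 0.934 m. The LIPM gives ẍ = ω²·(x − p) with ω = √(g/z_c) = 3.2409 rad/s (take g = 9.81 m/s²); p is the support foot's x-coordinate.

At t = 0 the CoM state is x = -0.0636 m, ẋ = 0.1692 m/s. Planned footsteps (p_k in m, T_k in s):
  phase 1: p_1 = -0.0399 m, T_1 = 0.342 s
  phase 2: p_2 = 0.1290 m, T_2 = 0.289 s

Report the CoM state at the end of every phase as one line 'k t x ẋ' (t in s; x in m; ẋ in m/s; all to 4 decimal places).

phase 1: p=-0.0399, T=0.342, ωT=1.108388, cosh=1.679781, sinh=1.349690; start (x,ẋ)=(-0.063600, 0.169200) → end (x,ẋ)=(-0.009247, 0.180550)
phase 2: p=0.1290, T=0.289, ωT=0.936620, cosh=1.471647, sinh=1.079697; start (x,ẋ)=(-0.009247, 0.180550) → end (x,ẋ)=(-0.014300, -0.218045)

1 0.3420 -0.0092 0.1806
2 0.6310 -0.0143 -0.2180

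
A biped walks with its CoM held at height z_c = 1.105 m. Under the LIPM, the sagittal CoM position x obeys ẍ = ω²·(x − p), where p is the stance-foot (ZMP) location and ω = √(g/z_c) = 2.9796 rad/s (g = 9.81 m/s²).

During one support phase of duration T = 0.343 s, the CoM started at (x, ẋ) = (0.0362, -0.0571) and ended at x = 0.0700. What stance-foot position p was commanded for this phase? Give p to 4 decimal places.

p = -0.0639

ωT = 2.9796·0.343 = 1.022003; cosh(ωT) = 1.569314, sinh(ωT) = 1.209441
x(T) = p + (x₀−p)·cosh(ωT) + (ẋ₀/ω)·sinh(ωT) ⇒ p·(1 − cosh) = x(T) − x₀·cosh − (ẋ₀/ω)·sinh
numerator   = 0.0700 − (0.0362)·1.569314 − (-0.0571/2.9796)·1.209441 = 0.036368
denominator = 1 − 1.569314 = -0.569314
p = 0.036368 / -0.569314 = -0.0639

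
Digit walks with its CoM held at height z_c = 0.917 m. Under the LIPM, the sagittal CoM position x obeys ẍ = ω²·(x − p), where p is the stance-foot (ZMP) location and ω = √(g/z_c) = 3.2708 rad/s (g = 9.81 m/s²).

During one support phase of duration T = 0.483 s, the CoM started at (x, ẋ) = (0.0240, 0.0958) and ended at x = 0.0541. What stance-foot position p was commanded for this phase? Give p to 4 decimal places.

p = 0.0488

ωT = 3.2708·0.483 = 1.579796; cosh(ωT) = 2.529992, sinh(ωT) = 2.323975
x(T) = p + (x₀−p)·cosh(ωT) + (ẋ₀/ω)·sinh(ωT) ⇒ p·(1 − cosh) = x(T) − x₀·cosh − (ẋ₀/ω)·sinh
numerator   = 0.0541 − (0.0240)·2.529992 − (0.0958/3.2708)·2.323975 = -0.074688
denominator = 1 − 2.529992 = -1.529992
p = -0.074688 / -1.529992 = 0.0488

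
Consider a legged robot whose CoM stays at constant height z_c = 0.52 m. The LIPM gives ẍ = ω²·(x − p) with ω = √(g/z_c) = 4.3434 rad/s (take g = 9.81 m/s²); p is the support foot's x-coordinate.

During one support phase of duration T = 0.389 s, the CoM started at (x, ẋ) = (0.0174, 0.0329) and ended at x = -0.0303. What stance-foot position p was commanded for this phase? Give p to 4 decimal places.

p = 0.0549

ωT = 4.3434·0.389 = 1.689583; cosh(ωT) = 2.800908, sinh(ωT) = 2.616311
x(T) = p + (x₀−p)·cosh(ωT) + (ẋ₀/ω)·sinh(ωT) ⇒ p·(1 − cosh) = x(T) − x₀·cosh − (ẋ₀/ω)·sinh
numerator   = -0.0303 − (0.0174)·2.800908 − (0.0329/4.3434)·2.616311 = -0.098854
denominator = 1 − 2.800908 = -1.800908
p = -0.098854 / -1.800908 = 0.0549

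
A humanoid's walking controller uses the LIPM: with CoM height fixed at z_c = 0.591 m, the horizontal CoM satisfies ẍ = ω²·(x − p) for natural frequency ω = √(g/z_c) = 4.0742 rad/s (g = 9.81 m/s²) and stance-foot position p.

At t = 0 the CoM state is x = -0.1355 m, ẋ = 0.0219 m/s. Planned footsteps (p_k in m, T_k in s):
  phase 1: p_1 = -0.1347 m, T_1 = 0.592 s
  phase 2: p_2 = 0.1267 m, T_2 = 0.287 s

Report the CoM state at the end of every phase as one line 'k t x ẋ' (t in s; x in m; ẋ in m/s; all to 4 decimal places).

phase 1: p=-0.1347, T=0.592, ωT=2.411926, cosh=5.622536, sinh=5.532894; start (x,ẋ)=(-0.135500, 0.021900) → end (x,ẋ)=(-0.109457, 0.105100)
phase 2: p=0.1267, T=0.287, ωT=1.169295, cosh=1.765154, sinh=1.454569; start (x,ẋ)=(-0.109457, 0.105100) → end (x,ẋ)=(-0.252631, -1.213998)

1 0.5920 -0.1095 0.1051
2 0.8790 -0.2526 -1.2140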